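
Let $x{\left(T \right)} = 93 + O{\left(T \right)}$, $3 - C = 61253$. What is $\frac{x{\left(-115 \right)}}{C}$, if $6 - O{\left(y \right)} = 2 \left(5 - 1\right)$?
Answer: $- \frac{13}{8750} \approx -0.0014857$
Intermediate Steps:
$C = -61250$ ($C = 3 - 61253 = -61250$)
$O{\left(y \right)} = -2$ ($O{\left(y \right)} = 6 - 2 \left(5 - 1\right) = 6 - 2 \cdot 4 = 6 - 8 = -2$)
$x{\left(T \right)} = 91$ ($x{\left(T \right)} = 93 - 2 = 91$)
$\frac{x{\left(-115 \right)}}{C} = \frac{91}{-61250} = 91 \left(- \frac{1}{61250}\right) = - \frac{13}{8750}$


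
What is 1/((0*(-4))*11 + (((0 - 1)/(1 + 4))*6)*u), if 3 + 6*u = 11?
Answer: -5/8 ≈ -0.62500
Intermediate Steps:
u = 4/3 (u = -½ + (⅙)*11 = -½ + 11/6 = 4/3 ≈ 1.3333)
1/((0*(-4))*11 + (((0 - 1)/(1 + 4))*6)*u) = 1/((0*(-4))*11 + (((0 - 1)/(1 + 4))*6)*(4/3)) = 1/(0*11 + (-1/5*6)*(4/3)) = 1/(0 + (-1*⅕*6)*(4/3)) = 1/(0 - ⅕*6*(4/3)) = 1/(0 - 6/5*4/3) = 1/(0 - 8/5) = 1/(-8/5) = -5/8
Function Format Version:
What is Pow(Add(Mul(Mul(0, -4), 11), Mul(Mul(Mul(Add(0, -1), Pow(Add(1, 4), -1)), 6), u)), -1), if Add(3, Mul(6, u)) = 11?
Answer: Rational(-5, 8) ≈ -0.62500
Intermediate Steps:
u = Rational(4, 3) (u = Add(Rational(-1, 2), Mul(Rational(1, 6), 11)) = Add(Rational(-1, 2), Rational(11, 6)) = Rational(4, 3) ≈ 1.3333)
Pow(Add(Mul(Mul(0, -4), 11), Mul(Mul(Mul(Add(0, -1), Pow(Add(1, 4), -1)), 6), u)), -1) = Pow(Add(Mul(Mul(0, -4), 11), Mul(Mul(Mul(Add(0, -1), Pow(Add(1, 4), -1)), 6), Rational(4, 3))), -1) = Pow(Add(Mul(0, 11), Mul(Mul(Mul(-1, Pow(5, -1)), 6), Rational(4, 3))), -1) = Pow(Add(0, Mul(Mul(Mul(-1, Rational(1, 5)), 6), Rational(4, 3))), -1) = Pow(Add(0, Mul(Mul(Rational(-1, 5), 6), Rational(4, 3))), -1) = Pow(Add(0, Mul(Rational(-6, 5), Rational(4, 3))), -1) = Pow(Add(0, Rational(-8, 5)), -1) = Pow(Rational(-8, 5), -1) = Rational(-5, 8)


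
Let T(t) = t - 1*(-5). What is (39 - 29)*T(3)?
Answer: 80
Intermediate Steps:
T(t) = 5 + t (T(t) = t + 5 = 5 + t)
(39 - 29)*T(3) = (39 - 29)*(5 + 3) = 10*8 = 80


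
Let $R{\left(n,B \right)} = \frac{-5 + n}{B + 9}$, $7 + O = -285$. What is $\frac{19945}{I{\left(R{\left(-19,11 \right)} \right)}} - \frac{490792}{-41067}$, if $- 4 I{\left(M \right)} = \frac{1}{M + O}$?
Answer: $\frac{960619057024}{41067} \approx 2.3392 \cdot 10^{7}$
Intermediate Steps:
$O = -292$ ($O = -7 - 285 = -292$)
$R{\left(n,B \right)} = \frac{-5 + n}{9 + B}$
$I{\left(M \right)} = - \frac{1}{4 \left(-292 + M\right)}$ ($I{\left(M \right)} = - \frac{1}{4 \left(M - 292\right)} = - \frac{1}{4 \left(-292 + M\right)}$)
$\frac{19945}{I{\left(R{\left(-19,11 \right)} \right)}} - \frac{490792}{-41067} = \frac{19945}{\left(-1\right) \frac{1}{-1168 + 4 \frac{-5 - 19}{9 + 11}}} - \frac{490792}{-41067} = \frac{19945}{\left(-1\right) \frac{1}{-1168 + 4 \cdot \frac{1}{20} \left(-24\right)}} - - \frac{490792}{41067} = \frac{19945}{\left(-1\right) \frac{1}{-1168 + 4 \cdot \frac{1}{20} \left(-24\right)}} + \frac{490792}{41067} = \frac{19945}{\left(-1\right) \frac{1}{-1168 + 4 \left(- \frac{6}{5}\right)}} + \frac{490792}{41067} = \frac{19945}{\left(-1\right) \frac{1}{-1168 - \frac{24}{5}}} + \frac{490792}{41067} = \frac{19945}{\left(-1\right) \frac{1}{- \frac{5864}{5}}} + \frac{490792}{41067} = \frac{19945}{\left(-1\right) \left(- \frac{5}{5864}\right)} + \frac{490792}{41067} = \frac{19945}{\frac{5}{5864}} + \frac{490792}{41067} = 19945 \cdot \frac{5864}{5} + \frac{490792}{41067} = 23391496 + \frac{490792}{41067} = \frac{960619057024}{41067}$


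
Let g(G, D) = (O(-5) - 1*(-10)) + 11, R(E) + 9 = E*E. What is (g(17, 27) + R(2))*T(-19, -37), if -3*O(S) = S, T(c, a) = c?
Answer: -1007/3 ≈ -335.67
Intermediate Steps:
R(E) = -9 + E**2 (R(E) = -9 + E*E = -9 + E**2)
O(S) = -S/3
g(G, D) = 68/3 (g(G, D) = (-1/3*(-5) - 1*(-10)) + 11 = (5/3 + 10) + 11 = 35/3 + 11 = 68/3)
(g(17, 27) + R(2))*T(-19, -37) = (68/3 + (-9 + 2**2))*(-19) = (68/3 + (-9 + 4))*(-19) = (68/3 - 5)*(-19) = (53/3)*(-19) = -1007/3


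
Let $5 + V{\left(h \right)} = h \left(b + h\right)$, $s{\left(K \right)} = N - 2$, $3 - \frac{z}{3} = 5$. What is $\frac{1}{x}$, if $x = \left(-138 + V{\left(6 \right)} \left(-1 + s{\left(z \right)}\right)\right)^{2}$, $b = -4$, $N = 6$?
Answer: $\frac{1}{13689} \approx 7.3051 \cdot 10^{-5}$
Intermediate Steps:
$z = -6$ ($z = 9 - 15 = -6$)
$s{\left(K \right)} = 4$ ($s{\left(K \right)} = 6 - 2 = 4$)
$V{\left(h \right)} = -5 + h \left(-4 + h\right)$
$x = 13689$ ($x = \left(-138 + \left(-5 + 6^{2} - 24\right) \left(-1 + 4\right)\right)^{2} = \left(-138 + \left(-5 + 36 - 24\right) 3\right)^{2} = \left(-138 + 7 \cdot 3\right)^{2} = \left(-138 + 21\right)^{2} = \left(-117\right)^{2} = 13689$)
$\frac{1}{x} = \frac{1}{13689}$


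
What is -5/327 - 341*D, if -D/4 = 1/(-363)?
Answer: -13571/3597 ≈ -3.7729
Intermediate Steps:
D = 4/363 (D = -4/(-363) = -4*(-1/363) = 4/363 ≈ 0.011019)
-5/327 - 341*D = -5/327 - 341*4/363 = -5*1/327 - 124/33 = -5/327 - 124/33 = -13571/3597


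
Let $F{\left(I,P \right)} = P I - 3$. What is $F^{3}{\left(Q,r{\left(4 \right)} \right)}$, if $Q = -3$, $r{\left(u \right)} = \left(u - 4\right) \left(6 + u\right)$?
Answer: $-27$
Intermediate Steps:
$r{\left(u \right)} = \left(-4 + u\right) \left(6 + u\right)$
$F{\left(I,P \right)} = -3 + I P$ ($F{\left(I,P \right)} = I P - 3 = -3 + I P$)
$F^{3}{\left(Q,r{\left(4 \right)} \right)} = \left(-3 - 3 \left(-24 + 4^{2} + 2 \cdot 4\right)\right)^{3} = \left(-3 - 3 \left(-24 + 16 + 8\right)\right)^{3} = \left(-3 - 0\right)^{3} = \left(-3 + 0\right)^{3} = \left(-3\right)^{3} = -27$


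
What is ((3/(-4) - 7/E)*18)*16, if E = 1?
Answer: -2232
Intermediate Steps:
((3/(-4) - 7/E)*18)*16 = ((3/(-4) - 7/1)*18)*16 = ((3*(-¼) - 7*1)*18)*16 = ((-¾ - 7)*18)*16 = -31/4*18*16 = -279/2*16 = -2232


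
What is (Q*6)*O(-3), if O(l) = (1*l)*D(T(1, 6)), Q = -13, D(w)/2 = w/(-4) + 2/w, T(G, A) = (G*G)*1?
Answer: 819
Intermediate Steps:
T(G, A) = G² (T(G, A) = G²*1 = G²)
D(w) = 4/w - w/2 (D(w) = 2*(w/(-4) + 2/w) = 2*(w*(-¼) + 2/w) = 2*(-w/4 + 2/w) = 2*(2/w - w/4) = 4/w - w/2)
O(l) = 7*l/2 (O(l) = (1*l)*(4/(1²) - ½*1²) = l*(4/1 - ½*1) = l*(4*1 - ½) = l*(4 - ½) = l*(7/2) = 7*l/2)
(Q*6)*O(-3) = (-13*6)*((7/2)*(-3)) = -78*(-21/2) = 819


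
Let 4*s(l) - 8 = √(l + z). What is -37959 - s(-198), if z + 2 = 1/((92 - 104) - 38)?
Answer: -37961 - I*√20002/40 ≈ -37961.0 - 3.5357*I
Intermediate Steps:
z = -101/50 (z = -2 + 1/((92 - 104) - 38) = -2 + 1/(-12 - 38) = -2 + 1/(-50) = -2 - 1/50 = -101/50 ≈ -2.0200)
s(l) = 2 + √(-101/50 + l)/4 (s(l) = 2 + √(l - 101/50)/4 = 2 + √(-101/50 + l)/4)
-37959 - s(-198) = -37959 - (2 + √(-202 + 100*(-198))/40) = -37959 - (2 + √(-202 - 19800)/40) = -37959 - (2 + √(-20002)/40) = -37959 - (2 + (I*√20002)/40) = -37959 - (2 + I*√20002/40) = -37959 + (-2 - I*√20002/40) = -37961 - I*√20002/40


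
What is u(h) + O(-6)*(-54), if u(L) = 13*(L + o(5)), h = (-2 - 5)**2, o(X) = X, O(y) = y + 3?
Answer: 864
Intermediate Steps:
O(y) = 3 + y
h = 49 (h = (-7)**2 = 49)
u(L) = 65 + 13*L (u(L) = 13*(L + 5) = 13*(5 + L) = 65 + 13*L)
u(h) + O(-6)*(-54) = (65 + 13*49) + (3 - 6)*(-54) = (65 + 637) - 3*(-54) = 702 + 162 = 864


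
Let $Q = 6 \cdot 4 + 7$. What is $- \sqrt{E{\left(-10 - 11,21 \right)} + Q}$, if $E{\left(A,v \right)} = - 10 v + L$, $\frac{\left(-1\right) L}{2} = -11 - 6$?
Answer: $- i \sqrt{145} \approx - 12.042 i$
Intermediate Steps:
$L = 34$ ($L = - 2 \left(-11 - 6\right) = \left(-2\right) \left(-17\right) = 34$)
$E{\left(A,v \right)} = 34 - 10 v$ ($E{\left(A,v \right)} = - 10 v + 34 = 34 - 10 v$)
$Q = 31$ ($Q = 24 + 7 = 31$)
$- \sqrt{E{\left(-10 - 11,21 \right)} + Q} = - \sqrt{\left(34 - 210\right) + 31} = - \sqrt{-176 + 31} = - \sqrt{-145} = - i \sqrt{145}$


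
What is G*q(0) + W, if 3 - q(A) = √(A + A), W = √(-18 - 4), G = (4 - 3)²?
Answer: 3 + I*√22 ≈ 3.0 + 4.6904*I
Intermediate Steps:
G = 1 (G = 1² = 1)
W = I*√22 (W = √(-22) = I*√22 ≈ 4.6904*I)
q(A) = 3 - √2*√A (q(A) = 3 - √(A + A) = 3 - √(2*A) = 3 - √2*√A)
G*q(0) + W = 1*(3 - √2*√0) + I*√22 = 1*(3 - 1*√2*0) + I*√22 = 1*(3 + 0) + I*√22 = 1*3 + I*√22 = 3 + I*√22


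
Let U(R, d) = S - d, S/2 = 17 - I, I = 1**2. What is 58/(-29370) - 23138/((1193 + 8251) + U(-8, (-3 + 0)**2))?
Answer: -340056073/139022895 ≈ -2.4460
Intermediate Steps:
I = 1
S = 32 (S = 2*(17 - 1*1) = 2*(17 - 1) = 2*16 = 32)
U(R, d) = 32 - d
58/(-29370) - 23138/((1193 + 8251) + U(-8, (-3 + 0)**2)) = 58/(-29370) - 23138/((1193 + 8251) + (32 - (-3 + 0)**2)) = 58*(-1/29370) - 23138/(9444 + (32 - 1*(-3)**2)) = -29/14685 - 23138/(9444 + (32 - 1*9)) = -29/14685 - 23138/(9444 + (32 - 9)) = -29/14685 - 23138/(9444 + 23) = -29/14685 - 23138/9467 = -340056073/139022895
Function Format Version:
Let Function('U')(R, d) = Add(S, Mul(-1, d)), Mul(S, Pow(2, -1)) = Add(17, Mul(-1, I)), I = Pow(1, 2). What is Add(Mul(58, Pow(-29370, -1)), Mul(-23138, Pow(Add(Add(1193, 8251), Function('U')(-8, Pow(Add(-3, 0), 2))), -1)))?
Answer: Rational(-340056073, 139022895) ≈ -2.4460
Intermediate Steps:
I = 1
S = 32 (S = Mul(2, Add(17, Mul(-1, 1))) = Mul(2, Add(17, -1)) = Mul(2, 16) = 32)
Function('U')(R, d) = Add(32, Mul(-1, d))
Add(Mul(58, Pow(-29370, -1)), Mul(-23138, Pow(Add(Add(1193, 8251), Function('U')(-8, Pow(Add(-3, 0), 2))), -1))) = Add(Mul(58, Pow(-29370, -1)), Mul(-23138, Pow(Add(Add(1193, 8251), Add(32, Mul(-1, Pow(Add(-3, 0), 2)))), -1))) = Add(Mul(58, Rational(-1, 29370)), Mul(-23138, Pow(Add(9444, Add(32, Mul(-1, Pow(-3, 2)))), -1))) = Add(Rational(-29, 14685), Mul(-23138, Pow(Add(9444, Add(32, Mul(-1, 9))), -1))) = Add(Rational(-29, 14685), Mul(-23138, Pow(Add(9444, Add(32, -9)), -1))) = Add(Rational(-29, 14685), Mul(-23138, Pow(Add(9444, 23), -1))) = Add(Rational(-29, 14685), Mul(-23138, Pow(9467, -1))) = Add(Rational(-29, 14685), Mul(-23138, Rational(1, 9467))) = Add(Rational(-29, 14685), Rational(-23138, 9467)) = Rational(-340056073, 139022895)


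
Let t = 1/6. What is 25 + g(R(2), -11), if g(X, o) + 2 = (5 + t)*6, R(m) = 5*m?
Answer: 54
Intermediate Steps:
t = ⅙ ≈ 0.16667
g(X, o) = 29 (g(X, o) = -2 + (5 + ⅙)*6 = -2 + (31/6)*6 = -2 + 31 = 29)
25 + g(R(2), -11) = 25 + 29 = 54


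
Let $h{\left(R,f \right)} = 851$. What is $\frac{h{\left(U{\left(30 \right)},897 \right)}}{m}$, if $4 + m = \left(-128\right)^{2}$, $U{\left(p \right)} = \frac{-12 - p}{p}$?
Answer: $\frac{851}{16380} \approx 0.051954$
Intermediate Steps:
$U{\left(p \right)} = \frac{-12 - p}{p}$
$m = 16380$ ($m = -4 + \left(-128\right)^{2} = -4 + 16384 = 16380$)
$\frac{h{\left(U{\left(30 \right)},897 \right)}}{m} = \frac{851}{16380}$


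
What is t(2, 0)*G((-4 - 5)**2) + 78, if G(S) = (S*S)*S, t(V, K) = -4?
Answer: -2125686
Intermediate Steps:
G(S) = S**3 (G(S) = S**2*S = S**3)
t(2, 0)*G((-4 - 5)**2) + 78 = -4*(-4 - 5)**6 + 78 = -4*((-9)**2)**3 + 78 = -4*81**3 + 78 = -4*531441 + 78 = -2125764 + 78 = -2125686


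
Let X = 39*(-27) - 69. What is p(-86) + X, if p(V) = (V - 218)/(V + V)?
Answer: -48170/43 ≈ -1120.2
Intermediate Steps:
p(V) = (-218 + V)/(2*V) (p(V) = (-218 + V)/((2*V)) = (-218 + V)*(1/(2*V)) = (-218 + V)/(2*V))
X = -1122 (X = -1053 - 69 = -1122)
p(-86) + X = (½)*(-218 - 86)/(-86) - 1122 = (½)*(-1/86)*(-304) - 1122 = 76/43 - 1122 = -48170/43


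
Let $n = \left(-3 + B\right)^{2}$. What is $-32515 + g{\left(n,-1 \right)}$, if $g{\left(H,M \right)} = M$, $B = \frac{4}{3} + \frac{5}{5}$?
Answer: $-32516$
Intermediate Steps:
$B = \frac{7}{3}$ ($B = 4 \cdot \frac{1}{3} + 5 \cdot \frac{1}{5} = \frac{4}{3} + 1 = \frac{7}{3} \approx 2.3333$)
$n = \frac{4}{9}$ ($n = \left(-3 + \frac{7}{3}\right)^{2} = \left(- \frac{2}{3}\right)^{2} = \frac{4}{9} \approx 0.44444$)
$-32515 + g{\left(n,-1 \right)} = -32515 - 1 = -32516$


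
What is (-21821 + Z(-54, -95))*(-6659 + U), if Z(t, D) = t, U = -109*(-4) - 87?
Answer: 138031250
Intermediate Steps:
U = 349 (U = 436 - 87 = 349)
(-21821 + Z(-54, -95))*(-6659 + U) = (-21821 - 54)*(-6659 + 349) = -21875*(-6310) = 138031250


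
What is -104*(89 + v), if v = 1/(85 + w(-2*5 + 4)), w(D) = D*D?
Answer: -1120080/121 ≈ -9256.9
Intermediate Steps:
w(D) = D²
v = 1/121 (v = 1/(85 + (-2*5 + 4)²) = 1/(85 + (-10 + 4)²) = 1/(85 + (-6)²) = 1/(85 + 36) = 1/121 ≈ 0.0082645)
-104*(89 + v) = -104*(89 + 1/121) = -104*10770/121 = -1120080/121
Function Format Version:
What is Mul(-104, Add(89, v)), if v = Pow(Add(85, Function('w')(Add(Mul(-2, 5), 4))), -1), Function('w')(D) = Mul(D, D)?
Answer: Rational(-1120080, 121) ≈ -9256.9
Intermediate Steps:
Function('w')(D) = Pow(D, 2)
v = Rational(1, 121) (v = Pow(Add(85, Pow(Add(Mul(-2, 5), 4), 2)), -1) = Pow(Add(85, Pow(Add(-10, 4), 2)), -1) = Pow(Add(85, Pow(-6, 2)), -1) = Pow(Add(85, 36), -1) = Pow(121, -1) = Rational(1, 121) ≈ 0.0082645)
Mul(-104, Add(89, v)) = Mul(-104, Add(89, Rational(1, 121))) = Mul(-104, Rational(10770, 121)) = Rational(-1120080, 121)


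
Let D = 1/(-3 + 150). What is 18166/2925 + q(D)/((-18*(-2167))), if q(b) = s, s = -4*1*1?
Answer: 39365072/6338475 ≈ 6.2105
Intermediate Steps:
D = 1/147 ≈ 0.0068027
s = -4 (s = -4*1 = -4)
q(b) = -4
18166/2925 + q(D)/((-18*(-2167))) = 18166/2925 - 4/((-18*(-2167))) = 18166*(1/2925) - 4/39006 = 18166/2925 - 4*1/39006 = 18166/2925 - 2/19503 = 39365072/6338475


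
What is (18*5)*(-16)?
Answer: -1440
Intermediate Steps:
(18*5)*(-16) = 90*(-16) = -1440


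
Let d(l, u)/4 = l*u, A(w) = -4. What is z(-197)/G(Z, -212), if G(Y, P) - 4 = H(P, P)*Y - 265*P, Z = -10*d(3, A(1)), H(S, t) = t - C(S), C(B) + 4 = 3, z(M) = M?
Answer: 197/45096 ≈ 0.0043685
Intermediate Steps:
C(B) = -1 (C(B) = -4 + 3 = -1)
H(S, t) = 1 + t (H(S, t) = t - 1*(-1) = t + 1 = 1 + t)
d(l, u) = 4*l*u (d(l, u) = 4*(l*u) = 4*l*u)
Z = 480 (Z = -40*3*(-4) = -10*(-48) = 480)
G(Y, P) = 4 - 265*P + Y*(1 + P) (G(Y, P) = 4 + ((1 + P)*Y - 265*P) = 4 + (Y*(1 + P) - 265*P) = 4 + (-265*P + Y*(1 + P)) = 4 - 265*P + Y*(1 + P))
z(-197)/G(Z, -212) = -197/(4 - 265*(-212) + 480*(1 - 212)) = -197/(4 + 56180 + 480*(-211)) = -197/(4 + 56180 - 101280) = -197/(-45096) = -197*(-1/45096) = 197/45096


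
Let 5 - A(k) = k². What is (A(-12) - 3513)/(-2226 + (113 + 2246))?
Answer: -3652/133 ≈ -27.459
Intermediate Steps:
A(k) = 5 - k²
(A(-12) - 3513)/(-2226 + (113 + 2246)) = ((5 - 1*(-12)²) - 3513)/(-2226 + (113 + 2246)) = ((5 - 1*144) - 3513)/(-2226 + 2359) = ((5 - 144) - 3513)/133 = (-139 - 3513)*(1/133) = -3652*1/133 = -3652/133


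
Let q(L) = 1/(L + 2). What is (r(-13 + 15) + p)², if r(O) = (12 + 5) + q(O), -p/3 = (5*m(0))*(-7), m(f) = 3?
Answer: 1766241/16 ≈ 1.1039e+5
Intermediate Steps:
q(L) = 1/(2 + L)
p = 315 (p = -3*5*3*(-7) = -45*(-7) = -3*(-105) = 315)
r(O) = 17 + 1/(2 + O) (r(O) = (12 + 5) + 1/(2 + O) = 17 + 1/(2 + O))
(r(-13 + 15) + p)² = ((35 + 17*(-13 + 15))/(2 + (-13 + 15)) + 315)² = ((35 + 17*2)/(2 + 2) + 315)² = ((35 + 34)/4 + 315)² = ((¼)*69 + 315)² = (69/4 + 315)² = (1329/4)² = 1766241/16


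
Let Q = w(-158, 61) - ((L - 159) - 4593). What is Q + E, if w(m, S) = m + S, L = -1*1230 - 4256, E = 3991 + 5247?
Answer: 19379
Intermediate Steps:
E = 9238
L = -5486 (L = -1230 - 4256 = -5486)
w(m, S) = S + m
Q = 10141 (Q = (61 - 158) - ((-5486 - 159) - 4593) = -97 - (-5645 - 4593) = -97 - 1*(-10238) = -97 + 10238 = 10141)
Q + E = 10141 + 9238 = 19379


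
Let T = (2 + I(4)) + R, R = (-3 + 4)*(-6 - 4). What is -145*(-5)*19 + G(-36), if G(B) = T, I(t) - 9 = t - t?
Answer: 13776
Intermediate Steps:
I(t) = 9 (I(t) = 9 + (t - t) = 9 + 0 = 9)
R = -10 (R = 1*(-10) = -10)
T = 1 (T = (2 + 9) - 10 = 11 - 10 = 1)
G(B) = 1
-145*(-5)*19 + G(-36) = -145*(-5)*19 + 1 = 725*19 + 1 = 13775 + 1 = 13776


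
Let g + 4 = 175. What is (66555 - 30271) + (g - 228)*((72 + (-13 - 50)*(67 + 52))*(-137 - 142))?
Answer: -118043491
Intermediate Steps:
g = 171 (g = -4 + 175 = 171)
(66555 - 30271) + (g - 228)*((72 + (-13 - 50)*(67 + 52))*(-137 - 142)) = (66555 - 30271) + (171 - 228)*((72 + (-13 - 50)*(67 + 52))*(-137 - 142)) = 36284 - 57*(72 - 63*119)*(-279) = 36284 - 57*(72 - 7497)*(-279) = 36284 - (-423225)*(-279) = 36284 - 57*2071575 = 36284 - 118079775 = -118043491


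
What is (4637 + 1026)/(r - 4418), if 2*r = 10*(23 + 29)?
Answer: -809/594 ≈ -1.3620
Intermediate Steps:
r = 260 (r = (10*(23 + 29))/2 = (10*52)/2 = (1/2)*520 = 260)
(4637 + 1026)/(r - 4418) = (4637 + 1026)/(260 - 4418) = 5663/(-4158) = 5663*(-1/4158) = -809/594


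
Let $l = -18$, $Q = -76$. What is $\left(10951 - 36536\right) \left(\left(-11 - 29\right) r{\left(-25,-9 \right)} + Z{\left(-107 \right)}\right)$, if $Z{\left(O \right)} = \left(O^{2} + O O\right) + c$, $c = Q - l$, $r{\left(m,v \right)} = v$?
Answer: $-593572000$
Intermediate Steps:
$c = -58$ ($c = -76 - -18 = -76 + 18 = -58$)
$Z{\left(O \right)} = -58 + 2 O^{2}$ ($Z{\left(O \right)} = \left(O^{2} + O O\right) - 58 = \left(O^{2} + O^{2}\right) - 58 = 2 O^{2} - 58 = -58 + 2 O^{2}$)
$\left(10951 - 36536\right) \left(\left(-11 - 29\right) r{\left(-25,-9 \right)} + Z{\left(-107 \right)}\right) = \left(10951 - 36536\right) \left(\left(-11 - 29\right) \left(-9\right) - \left(58 - 2 \left(-107\right)^{2}\right)\right) = - 25585 \left(\left(-11 - 29\right) \left(-9\right) + \left(-58 + 2 \cdot 11449\right)\right) = - 25585 \left(\left(-40\right) \left(-9\right) + \left(-58 + 22898\right)\right) = - 25585 \left(360 + 22840\right) = \left(-25585\right) 23200 = -593572000$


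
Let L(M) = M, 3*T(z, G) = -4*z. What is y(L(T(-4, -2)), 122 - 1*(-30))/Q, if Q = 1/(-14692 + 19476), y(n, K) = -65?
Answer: -310960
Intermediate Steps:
T(z, G) = -4*z/3 (T(z, G) = (-4*z)/3 = -4*z/3)
Q = 1/4784 ≈ 0.00020903
y(L(T(-4, -2)), 122 - 1*(-30))/Q = -65/1/4784 = -65*4784 = -310960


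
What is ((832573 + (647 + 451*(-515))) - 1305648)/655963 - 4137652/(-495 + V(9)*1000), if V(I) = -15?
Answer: 245747945531/924013335 ≈ 265.96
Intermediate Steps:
((832573 + (647 + 451*(-515))) - 1305648)/655963 - 4137652/(-495 + V(9)*1000) = ((832573 + (647 + 451*(-515))) - 1305648)/655963 - 4137652/(-495 - 15*1000) = ((832573 + (647 - 232265)) - 1305648)*(1/655963) - 4137652/(-495 - 15000) = ((832573 - 231618) - 1305648)*(1/655963) - 4137652/(-15495) = (600955 - 1305648)*(1/655963) - 4137652*(-1/15495) = -704693*1/655963 + 4137652/15495 = -64063/59633 + 4137652/15495 = 245747945531/924013335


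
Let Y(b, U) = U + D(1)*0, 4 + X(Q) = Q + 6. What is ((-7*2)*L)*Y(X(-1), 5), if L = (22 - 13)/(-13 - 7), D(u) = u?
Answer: 63/2 ≈ 31.500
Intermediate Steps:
X(Q) = 2 + Q (X(Q) = -4 + (Q + 6) = -4 + (6 + Q) = 2 + Q)
Y(b, U) = U (Y(b, U) = U + 1*0 = U + 0 = U)
L = -9/20 (L = 9/(-20) = 9*(-1/20) = -9/20 ≈ -0.45000)
((-7*2)*L)*Y(X(-1), 5) = (-7*2*(-9/20))*5 = -14*(-9/20)*5 = (63/10)*5 = 63/2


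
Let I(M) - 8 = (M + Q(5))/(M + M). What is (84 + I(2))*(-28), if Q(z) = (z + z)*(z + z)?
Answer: -3290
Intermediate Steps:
Q(z) = 4*z² (Q(z) = (2*z)*(2*z) = 4*z²)
I(M) = 8 + (100 + M)/(2*M) (I(M) = 8 + (M + 4*5²)/(M + M) = 8 + (M + 4*25)/((2*M)) = 8 + (M + 100)*(1/(2*M)) = 8 + (100 + M)*(1/(2*M)) = 8 + (100 + M)/(2*M))
(84 + I(2))*(-28) = (84 + (17/2 + 50/2))*(-28) = (84 + (17/2 + 50*(½)))*(-28) = (84 + (17/2 + 25))*(-28) = (84 + 67/2)*(-28) = (235/2)*(-28) = -3290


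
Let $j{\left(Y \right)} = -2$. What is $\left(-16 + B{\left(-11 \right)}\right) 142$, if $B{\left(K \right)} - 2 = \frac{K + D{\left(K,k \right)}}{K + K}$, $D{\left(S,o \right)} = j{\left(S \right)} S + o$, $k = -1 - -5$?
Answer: $- \frac{22933}{11} \approx -2084.8$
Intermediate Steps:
$k = 4$ ($k = -1 + 5 = 4$)
$D{\left(S,o \right)} = o - 2 S$ ($D{\left(S,o \right)} = - 2 S + o = o - 2 S$)
$B{\left(K \right)} = 2 + \frac{4 - K}{2 K}$ ($B{\left(K \right)} = 2 + \frac{K - \left(-4 + 2 K\right)}{K + K} = 2 + \frac{4 - K}{2 K}$)
$\left(-16 + B{\left(-11 \right)}\right) 142 = \left(-16 + \left(\frac{3}{2} + \frac{2}{-11}\right)\right) 142 = \left(-16 + \left(\frac{3}{2} + 2 \left(- \frac{1}{11}\right)\right)\right) 142 = \left(-16 + \left(\frac{3}{2} - \frac{2}{11}\right)\right) 142 = \left(-16 + \frac{29}{22}\right) 142 = \left(- \frac{323}{22}\right) 142 = - \frac{22933}{11}$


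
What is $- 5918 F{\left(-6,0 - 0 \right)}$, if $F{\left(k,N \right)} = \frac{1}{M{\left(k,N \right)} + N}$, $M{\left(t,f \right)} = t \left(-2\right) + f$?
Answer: $- \frac{2959}{6} \approx -493.17$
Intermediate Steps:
$M{\left(t,f \right)} = f - 2 t$ ($M{\left(t,f \right)} = - 2 t + f = f - 2 t$)
$F{\left(k,N \right)} = \frac{1}{- 2 k + 2 N}$ ($F{\left(k,N \right)} = \frac{1}{\left(N - 2 k\right) + N} = \frac{1}{- 2 k + 2 N}$)
$- 5918 F{\left(-6,0 - 0 \right)} = - 5918 \frac{1}{2 \left(\left(0 - 0\right) - -6\right)} = - 5918 \frac{1}{2 \left(\left(0 + 0\right) + 6\right)} = - 5918 \frac{1}{2 \left(0 + 6\right)} = - 5918 \frac{1}{2 \cdot 6} = - 5918 \cdot \frac{1}{2} \cdot \frac{1}{6} = \left(-5918\right) \frac{1}{12} = - \frac{2959}{6}$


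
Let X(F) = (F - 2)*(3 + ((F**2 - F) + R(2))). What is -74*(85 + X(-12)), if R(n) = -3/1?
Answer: 155326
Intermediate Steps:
R(n) = -3 (R(n) = -3*1 = -3)
X(F) = (-2 + F)*(F**2 - F) (X(F) = (F - 2)*(3 + ((F**2 - F) - 3)) = (-2 + F)*(3 + (-3 + F**2 - F)) = (-2 + F)*(F**2 - F))
-74*(85 + X(-12)) = -74*(85 - 12*(2 + (-12)**2 - 3*(-12))) = -74*(85 - 12*(2 + 144 + 36)) = -74*(85 - 12*182) = -74*(85 - 2184) = -74*(-2099) = 155326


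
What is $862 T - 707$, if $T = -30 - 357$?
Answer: $-334301$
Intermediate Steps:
$T = -387$ ($T = -30 - 357 = -387$)
$862 T - 707 = 862 \left(-387\right) - 707 = -333594 - 707 = -334301$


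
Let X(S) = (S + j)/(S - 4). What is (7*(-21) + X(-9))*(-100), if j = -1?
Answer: 190100/13 ≈ 14623.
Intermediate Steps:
X(S) = (-1 + S)/(-4 + S) (X(S) = (S - 1)/(S - 4) = (-1 + S)/(-4 + S))
(7*(-21) + X(-9))*(-100) = (7*(-21) + (-1 - 9)/(-4 - 9))*(-100) = (-147 - 10/(-13))*(-100) = (-147 - 1/13*(-10))*(-100) = (-147 + 10/13)*(-100) = -1901/13*(-100) = 190100/13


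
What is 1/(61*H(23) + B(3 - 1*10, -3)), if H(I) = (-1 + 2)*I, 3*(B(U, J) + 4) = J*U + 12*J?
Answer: 1/1394 ≈ 0.00071736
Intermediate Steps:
B(U, J) = -4 + 4*J + J*U/3 (B(U, J) = -4 + (J*U + 12*J)/3 = -4 + (12*J + J*U)/3 = -4 + (4*J + J*U/3) = -4 + 4*J + J*U/3)
H(I) = I (H(I) = 1*I = I)
1/(61*H(23) + B(3 - 1*10, -3)) = 1/(61*23 + (-4 + 4*(-3) + (⅓)*(-3)*(3 - 1*10))) = 1/(1403 + (-4 - 12 + (⅓)*(-3)*(3 - 10))) = 1/(1403 + (-4 - 12 + (⅓)*(-3)*(-7))) = 1/(1403 + (-4 - 12 + 7)) = 1/(1403 - 9) = 1/1394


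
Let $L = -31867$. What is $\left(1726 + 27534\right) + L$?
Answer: $-2607$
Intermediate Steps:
$\left(1726 + 27534\right) + L = \left(1726 + 27534\right) - 31867 = 29260 - 31867 = -2607$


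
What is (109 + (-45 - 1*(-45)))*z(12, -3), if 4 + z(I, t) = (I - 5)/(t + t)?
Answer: -3379/6 ≈ -563.17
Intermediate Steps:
z(I, t) = -4 + (-5 + I)/(2*t) (z(I, t) = -4 + (I - 5)/(t + t) = -4 + (-5 + I)/((2*t)) = -4 + (-5 + I)*(1/(2*t)) = -4 + (-5 + I)/(2*t))
(109 + (-45 - 1*(-45)))*z(12, -3) = (109 + (-45 - 1*(-45)))*((1/2)*(-5 + 12 - 8*(-3))/(-3)) = (109 + (-45 + 45))*((1/2)*(-1/3)*(-5 + 12 + 24)) = (109 + 0)*((1/2)*(-1/3)*31) = 109*(-31/6) = -3379/6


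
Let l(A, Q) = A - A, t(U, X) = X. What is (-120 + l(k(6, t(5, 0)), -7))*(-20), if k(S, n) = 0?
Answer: 2400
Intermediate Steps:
l(A, Q) = 0
(-120 + l(k(6, t(5, 0)), -7))*(-20) = (-120 + 0)*(-20) = -120*(-20) = 2400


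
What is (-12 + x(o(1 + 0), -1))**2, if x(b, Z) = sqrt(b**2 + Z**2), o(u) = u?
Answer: (12 - sqrt(2))**2 ≈ 112.06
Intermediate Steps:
x(b, Z) = sqrt(Z**2 + b**2)
(-12 + x(o(1 + 0), -1))**2 = (-12 + sqrt((-1)**2 + (1 + 0)**2))**2 = (-12 + sqrt(1 + 1**2))**2 = (-12 + sqrt(1 + 1))**2 = (-12 + sqrt(2))**2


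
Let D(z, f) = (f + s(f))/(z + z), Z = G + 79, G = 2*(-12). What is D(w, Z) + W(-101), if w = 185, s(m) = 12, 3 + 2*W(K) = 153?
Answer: 27817/370 ≈ 75.181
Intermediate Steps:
W(K) = 75 (W(K) = -3/2 + (½)*153 = -3/2 + 153/2 = 75)
G = -24
Z = 55 (Z = -24 + 79 = 55)
D(z, f) = (12 + f)/(2*z) (D(z, f) = (f + 12)/(z + z) = (12 + f)/((2*z)) = (12 + f)*(1/(2*z)) = (12 + f)/(2*z))
D(w, Z) + W(-101) = (½)*(12 + 55)/185 + 75 = (½)*(1/185)*67 + 75 = 67/370 + 75 = 27817/370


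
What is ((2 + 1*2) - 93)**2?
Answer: 7921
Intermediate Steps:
((2 + 1*2) - 93)**2 = ((2 + 2) - 93)**2 = (4 - 93)**2 = (-89)**2 = 7921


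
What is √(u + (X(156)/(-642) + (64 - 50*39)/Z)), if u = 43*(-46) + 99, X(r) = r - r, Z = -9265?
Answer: I*√161276308985/9265 ≈ 43.345*I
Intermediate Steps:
X(r) = 0
u = -1879 (u = -1978 + 99 = -1879)
√(u + (X(156)/(-642) + (64 - 50*39)/Z)) = √(-1879 + (0/(-642) + (64 - 50*39)/(-9265))) = √(-1879 + (0*(-1/642) + (64 - 1950)*(-1/9265))) = √(-1879 + (0 - 1886*(-1/9265))) = √(-1879 + (0 + 1886/9265)) = √(-1879 + 1886/9265) = √(-17407049/9265) = I*√161276308985/9265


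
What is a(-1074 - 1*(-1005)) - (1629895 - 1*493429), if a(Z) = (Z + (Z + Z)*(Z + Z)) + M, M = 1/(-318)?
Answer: -355362139/318 ≈ -1.1175e+6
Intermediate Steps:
M = -1/318 ≈ -0.0031447
a(Z) = -1/318 + Z + 4*Z² (a(Z) = (Z + (Z + Z)*(Z + Z)) - 1/318 = (Z + (2*Z)*(2*Z)) - 1/318 = (Z + 4*Z²) - 1/318 = -1/318 + Z + 4*Z²)
a(-1074 - 1*(-1005)) - (1629895 - 1*493429) = (-1/318 + (-1074 - 1*(-1005)) + 4*(-1074 - 1*(-1005))²) - (1629895 - 1*493429) = (-1/318 + (-1074 + 1005) + 4*(-1074 + 1005)²) - (1629895 - 493429) = (-1/318 - 69 + 4*(-69)²) - 1*1136466 = (-1/318 - 69 + 4*4761) - 1136466 = (-1/318 - 69 + 19044) - 1136466 = 6034049/318 - 1136466 = -355362139/318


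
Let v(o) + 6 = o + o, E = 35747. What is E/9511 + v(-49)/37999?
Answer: 104412393/27800653 ≈ 3.7558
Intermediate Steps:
v(o) = -6 + 2*o (v(o) = -6 + (o + o) = -6 + 2*o)
E/9511 + v(-49)/37999 = 35747/9511 + (-6 + 2*(-49))/37999 = 35747*(1/9511) + (-6 - 98)*(1/37999) = 35747/9511 - 104*1/37999 = 35747/9511 - 8/2923 = 104412393/27800653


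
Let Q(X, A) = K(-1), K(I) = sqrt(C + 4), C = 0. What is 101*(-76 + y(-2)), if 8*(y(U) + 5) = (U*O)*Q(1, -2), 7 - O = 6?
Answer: -16463/2 ≈ -8231.5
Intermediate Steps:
K(I) = 2 (K(I) = sqrt(0 + 4) = sqrt(4) = 2)
O = 1 (O = 7 - 1*6 = 7 - 6 = 1)
Q(X, A) = 2
y(U) = -5 + U/4 (y(U) = -5 + ((U*1)*2)/8 = -5 + (U*2)/8 = -5 + (2*U)/8 = -5 + U/4)
101*(-76 + y(-2)) = 101*(-76 + (-5 + (1/4)*(-2))) = 101*(-76 + (-5 - 1/2)) = 101*(-76 - 11/2) = 101*(-163/2) = -16463/2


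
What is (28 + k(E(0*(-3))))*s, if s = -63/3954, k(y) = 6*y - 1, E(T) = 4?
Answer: -1071/1318 ≈ -0.81259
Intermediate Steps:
k(y) = -1 + 6*y
s = -21/1318 (s = -63*1/3954 = -21/1318 ≈ -0.015933)
(28 + k(E(0*(-3))))*s = (28 + (-1 + 6*4))*(-21/1318) = (28 + (-1 + 24))*(-21/1318) = (28 + 23)*(-21/1318) = 51*(-21/1318) = -1071/1318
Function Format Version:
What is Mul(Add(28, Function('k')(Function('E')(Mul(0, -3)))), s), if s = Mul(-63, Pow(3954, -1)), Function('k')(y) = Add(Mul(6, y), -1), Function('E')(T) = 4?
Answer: Rational(-1071, 1318) ≈ -0.81259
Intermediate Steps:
Function('k')(y) = Add(-1, Mul(6, y))
s = Rational(-21, 1318) (s = Mul(-63, Rational(1, 3954)) = Rational(-21, 1318) ≈ -0.015933)
Mul(Add(28, Function('k')(Function('E')(Mul(0, -3)))), s) = Mul(Add(28, Add(-1, Mul(6, 4))), Rational(-21, 1318)) = Mul(Add(28, Add(-1, 24)), Rational(-21, 1318)) = Mul(Add(28, 23), Rational(-21, 1318)) = Mul(51, Rational(-21, 1318)) = Rational(-1071, 1318)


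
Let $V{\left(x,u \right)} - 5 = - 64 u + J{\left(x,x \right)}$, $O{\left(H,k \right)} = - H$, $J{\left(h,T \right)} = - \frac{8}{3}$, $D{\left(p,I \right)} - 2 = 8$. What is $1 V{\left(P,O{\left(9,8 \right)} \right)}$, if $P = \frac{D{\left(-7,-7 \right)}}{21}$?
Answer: $\frac{1735}{3} \approx 578.33$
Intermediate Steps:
$D{\left(p,I \right)} = 10$ ($D{\left(p,I \right)} = 2 + 8 = 10$)
$J{\left(h,T \right)} = - \frac{8}{3}$ ($J{\left(h,T \right)} = \left(-8\right) \frac{1}{3} = - \frac{8}{3}$)
$P = \frac{10}{21} \approx 0.47619$
$V{\left(x,u \right)} = \frac{7}{3} - 64 u$ ($V{\left(x,u \right)} = 5 - \left(\frac{8}{3} + 64 u\right) = \frac{7}{3} - 64 u$)
$1 V{\left(P,O{\left(9,8 \right)} \right)} = 1 \left(\frac{7}{3} - 64 \left(\left(-1\right) 9\right)\right) = 1 \left(\frac{7}{3} - -576\right) = 1 \left(\frac{7}{3} + 576\right) = 1 \cdot \frac{1735}{3} = \frac{1735}{3}$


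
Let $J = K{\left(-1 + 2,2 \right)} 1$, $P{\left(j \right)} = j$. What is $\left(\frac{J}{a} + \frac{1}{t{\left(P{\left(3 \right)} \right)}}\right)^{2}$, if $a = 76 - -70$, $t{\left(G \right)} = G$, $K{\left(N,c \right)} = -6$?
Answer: $\frac{4096}{47961} \approx 0.085403$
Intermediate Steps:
$J = -6$ ($J = \left(-6\right) 1 = -6$)
$a = 146$ ($a = 76 + 70 = 146$)
$\left(\frac{J}{a} + \frac{1}{t{\left(P{\left(3 \right)} \right)}}\right)^{2} = \left(- \frac{6}{146} + \frac{1}{3}\right)^{2} = \left(\left(-6\right) \frac{1}{146} + \frac{1}{3}\right)^{2} = \left(- \frac{3}{73} + \frac{1}{3}\right)^{2} = \left(\frac{64}{219}\right)^{2} = \frac{4096}{47961}$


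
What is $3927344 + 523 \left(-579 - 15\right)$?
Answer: $3616682$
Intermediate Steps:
$3927344 + 523 \left(-579 - 15\right) = 3927344 + 523 \left(-594\right) = 3927344 - 310662 = 3616682$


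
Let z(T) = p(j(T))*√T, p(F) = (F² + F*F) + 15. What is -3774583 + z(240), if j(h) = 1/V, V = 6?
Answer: -3774583 + 542*√15/9 ≈ -3.7743e+6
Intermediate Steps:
j(h) = ⅙ (j(h) = 1/6 = 1*(⅙) = ⅙)
p(F) = 15 + 2*F² (p(F) = (F² + F²) + 15 = 2*F² + 15 = 15 + 2*F²)
z(T) = 271*√T/18 (z(T) = (15 + 2*(⅙)²)*√T = (15 + 2*(1/36))*√T = (15 + 1/18)*√T = 271*√T/18)
-3774583 + z(240) = -3774583 + 271*√240/18 = -3774583 + 271*(4*√15)/18 = -3774583 + 542*√15/9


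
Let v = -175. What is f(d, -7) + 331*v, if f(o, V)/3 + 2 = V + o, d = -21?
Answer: -58015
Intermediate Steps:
f(o, V) = -6 + 3*V + 3*o (f(o, V) = -6 + 3*(V + o) = -6 + (3*V + 3*o) = -6 + 3*V + 3*o)
f(d, -7) + 331*v = (-6 + 3*(-7) + 3*(-21)) + 331*(-175) = (-6 - 21 - 63) - 57925 = -90 - 57925 = -58015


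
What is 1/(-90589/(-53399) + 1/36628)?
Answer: 1955898572/3318147291 ≈ 0.58945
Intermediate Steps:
1/(-90589/(-53399) + 1/36628) = 1/(-90589*(-1/53399) + 1/36628) = 1/(90589/53399 + 1/36628) = 1/(3318147291/1955898572) = 1955898572/3318147291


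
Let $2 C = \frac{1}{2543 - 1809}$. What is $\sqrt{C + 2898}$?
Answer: $\frac{\sqrt{1561315255}}{734} \approx 53.833$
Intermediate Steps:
$C = \frac{1}{1468}$ ($C = \frac{1}{2 \left(2543 - 1809\right)} = \frac{1}{2 \cdot 734} = \frac{1}{2} \cdot \frac{1}{734} = \frac{1}{1468} \approx 0.0006812$)
$\sqrt{C + 2898} = \sqrt{\frac{1}{1468} + 2898} = \sqrt{\frac{4254265}{1468}} = \frac{\sqrt{1561315255}}{734}$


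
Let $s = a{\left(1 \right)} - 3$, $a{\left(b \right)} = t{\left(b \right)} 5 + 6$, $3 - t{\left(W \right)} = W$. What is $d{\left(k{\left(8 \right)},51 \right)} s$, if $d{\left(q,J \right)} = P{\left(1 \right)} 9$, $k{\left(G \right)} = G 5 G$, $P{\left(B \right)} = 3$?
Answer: $351$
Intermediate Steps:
$t{\left(W \right)} = 3 - W$
$k{\left(G \right)} = 5 G^{2}$ ($k{\left(G \right)} = 5 G G = 5 G^{2}$)
$a{\left(b \right)} = 21 - 5 b$ ($a{\left(b \right)} = \left(3 - b\right) 5 + 6 = \left(15 - 5 b\right) + 6 = 21 - 5 b$)
$d{\left(q,J \right)} = 27$ ($d{\left(q,J \right)} = 3 \cdot 9 = 27$)
$s = 13$ ($s = \left(21 - 5\right) - 3 = 16 - 3 = 13$)
$d{\left(k{\left(8 \right)},51 \right)} s = 27 \cdot 13 = 351$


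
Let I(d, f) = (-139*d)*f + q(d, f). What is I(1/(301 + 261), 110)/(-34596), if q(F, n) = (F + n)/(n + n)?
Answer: 3301979/4277449440 ≈ 0.00077195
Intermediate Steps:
q(F, n) = (F + n)/(2*n) (q(F, n) = (F + n)/((2*n)) = (F + n)*(1/(2*n)) = (F + n)/(2*n))
I(d, f) = (d + f)/(2*f) - 139*d*f (I(d, f) = (-139*d)*f + (d + f)/(2*f) = -139*d*f + (d + f)/(2*f) = (d + f)/(2*f) - 139*d*f)
I(1/(301 + 261), 110)/(-34596) = ((1/2)*(1/(301 + 261) + 110 - 278*110**2/(301 + 261))/110)/(-34596) = ((1/2)*(1/110)*(1/562 + 110 - 278*12100/562))*(-1/34596) = ((1/2)*(1/110)*(1/562 + 110 - 278*1/562*12100))*(-1/34596) = ((1/2)*(1/110)*(1/562 + 110 - 1681900/281))*(-1/34596) = ((1/2)*(1/110)*(-3301979/562))*(-1/34596) = -3301979/123640*(-1/34596) = 3301979/4277449440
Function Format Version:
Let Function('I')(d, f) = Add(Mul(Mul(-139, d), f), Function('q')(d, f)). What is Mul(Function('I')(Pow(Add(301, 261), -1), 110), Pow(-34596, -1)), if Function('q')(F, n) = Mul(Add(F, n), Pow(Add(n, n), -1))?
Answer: Rational(3301979, 4277449440) ≈ 0.00077195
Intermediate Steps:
Function('q')(F, n) = Mul(Rational(1, 2), Pow(n, -1), Add(F, n)) (Function('q')(F, n) = Mul(Add(F, n), Pow(Mul(2, n), -1)) = Mul(Add(F, n), Mul(Rational(1, 2), Pow(n, -1))) = Mul(Rational(1, 2), Pow(n, -1), Add(F, n)))
Function('I')(d, f) = Add(Mul(Rational(1, 2), Pow(f, -1), Add(d, f)), Mul(-139, d, f)) (Function('I')(d, f) = Add(Mul(Mul(-139, d), f), Mul(Rational(1, 2), Pow(f, -1), Add(d, f))) = Add(Mul(-139, d, f), Mul(Rational(1, 2), Pow(f, -1), Add(d, f))) = Add(Mul(Rational(1, 2), Pow(f, -1), Add(d, f)), Mul(-139, d, f)))
Mul(Function('I')(Pow(Add(301, 261), -1), 110), Pow(-34596, -1)) = Mul(Mul(Rational(1, 2), Pow(110, -1), Add(Pow(Add(301, 261), -1), 110, Mul(-278, Pow(Add(301, 261), -1), Pow(110, 2)))), Pow(-34596, -1)) = Mul(Mul(Rational(1, 2), Rational(1, 110), Add(Pow(562, -1), 110, Mul(-278, Pow(562, -1), 12100))), Rational(-1, 34596)) = Mul(Mul(Rational(1, 2), Rational(1, 110), Add(Rational(1, 562), 110, Mul(-278, Rational(1, 562), 12100))), Rational(-1, 34596)) = Mul(Mul(Rational(1, 2), Rational(1, 110), Add(Rational(1, 562), 110, Rational(-1681900, 281))), Rational(-1, 34596)) = Mul(Mul(Rational(1, 2), Rational(1, 110), Rational(-3301979, 562)), Rational(-1, 34596)) = Mul(Rational(-3301979, 123640), Rational(-1, 34596)) = Rational(3301979, 4277449440)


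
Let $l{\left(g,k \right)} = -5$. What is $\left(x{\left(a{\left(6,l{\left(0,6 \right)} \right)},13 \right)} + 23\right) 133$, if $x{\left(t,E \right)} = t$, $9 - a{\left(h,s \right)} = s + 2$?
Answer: $4655$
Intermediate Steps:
$a{\left(h,s \right)} = 7 - s$ ($a{\left(h,s \right)} = 9 - \left(s + 2\right) = 9 - \left(2 + s\right) = 7 - s$)
$\left(x{\left(a{\left(6,l{\left(0,6 \right)} \right)},13 \right)} + 23\right) 133 = \left(\left(7 - -5\right) + 23\right) 133 = \left(\left(7 + 5\right) + 23\right) 133 = \left(12 + 23\right) 133 = 35 \cdot 133 = 4655$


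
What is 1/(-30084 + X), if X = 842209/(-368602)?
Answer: -368602/11089864777 ≈ -3.3238e-5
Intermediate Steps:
X = -842209/368602 (X = 842209*(-1/368602) = -842209/368602 ≈ -2.2849)
1/(-30084 + X) = 1/(-30084 - 842209/368602) = 1/(-11089864777/368602) = -368602/11089864777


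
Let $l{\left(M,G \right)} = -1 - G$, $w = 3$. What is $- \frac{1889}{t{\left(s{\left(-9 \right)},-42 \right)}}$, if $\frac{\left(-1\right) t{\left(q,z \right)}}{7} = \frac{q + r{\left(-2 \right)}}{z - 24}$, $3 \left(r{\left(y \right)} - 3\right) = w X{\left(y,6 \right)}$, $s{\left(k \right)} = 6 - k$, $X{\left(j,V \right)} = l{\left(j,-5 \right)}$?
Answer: $- \frac{5667}{7} \approx -809.57$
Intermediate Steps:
$X{\left(j,V \right)} = 4$ ($X{\left(j,V \right)} = -1 - -5 = -1 + 5 = 4$)
$r{\left(y \right)} = 7$ ($r{\left(y \right)} = 3 + \frac{3 \cdot 4}{3} = 3 + \frac{1}{3} \cdot 12 = 3 + 4 = 7$)
$t{\left(q,z \right)} = - \frac{7 \left(7 + q\right)}{-24 + z}$ ($t{\left(q,z \right)} = - 7 \frac{q + 7}{z - 24} = - 7 \frac{7 + q}{-24 + z} = - \frac{7 \left(7 + q\right)}{-24 + z}$)
$- \frac{1889}{t{\left(s{\left(-9 \right)},-42 \right)}} = - \frac{1889}{7 \frac{1}{-24 - 42} \left(-7 - \left(6 - -9\right)\right)} = - \frac{1889}{7 \frac{1}{-66} \left(-7 - \left(6 + 9\right)\right)} = - \frac{1889}{7 \left(- \frac{1}{66}\right) \left(-7 - 15\right)} = - \frac{1889}{7 \left(- \frac{1}{66}\right) \left(-22\right)} = - \frac{1889}{\frac{7}{3}} = \left(-1889\right) \frac{3}{7} = - \frac{5667}{7}$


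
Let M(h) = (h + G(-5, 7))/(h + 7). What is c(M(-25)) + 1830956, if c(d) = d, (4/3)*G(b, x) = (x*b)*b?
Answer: 131828407/72 ≈ 1.8310e+6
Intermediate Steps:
G(b, x) = 3*x*b²/4 (G(b, x) = 3*((x*b)*b)/4 = 3*((b*x)*b)/4 = 3*(x*b²)/4 = 3*x*b²/4)
M(h) = (525/4 + h)/(7 + h) (M(h) = (h + (¾)*7*(-5)²)/(h + 7) = (h + (¾)*7*25)/(7 + h) = (h + 525/4)/(7 + h) = (525/4 + h)/(7 + h))
c(M(-25)) + 1830956 = (525/4 - 25)/(7 - 25) + 1830956 = (425/4)/(-18) + 1830956 = -1/18*425/4 + 1830956 = -425/72 + 1830956 = 131828407/72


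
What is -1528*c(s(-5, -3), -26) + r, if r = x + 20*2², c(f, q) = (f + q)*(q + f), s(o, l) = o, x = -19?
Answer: -1468347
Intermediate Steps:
c(f, q) = (f + q)² (c(f, q) = (f + q)*(f + q) = (f + q)²)
r = 61 (r = -19 + 20*2² = -19 + 20*4 = -19 + 80 = 61)
-1528*c(s(-5, -3), -26) + r = -1528*(-5 - 26)² + 61 = -1528*(-31)² + 61 = -1528*961 + 61 = -1468408 + 61 = -1468347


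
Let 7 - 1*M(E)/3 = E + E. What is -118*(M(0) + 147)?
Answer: -19824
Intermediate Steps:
M(E) = 21 - 6*E (M(E) = 21 - 3*(E + E) = 21 - 6*E)
-118*(M(0) + 147) = -118*((21 - 6*0) + 147) = -118*((21 + 0) + 147) = -118*(21 + 147) = -118*168 = -19824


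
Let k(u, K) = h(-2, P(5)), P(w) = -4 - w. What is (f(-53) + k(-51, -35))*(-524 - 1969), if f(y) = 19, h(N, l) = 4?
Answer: -57339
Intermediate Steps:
k(u, K) = 4
(f(-53) + k(-51, -35))*(-524 - 1969) = (19 + 4)*(-524 - 1969) = 23*(-2493) = -57339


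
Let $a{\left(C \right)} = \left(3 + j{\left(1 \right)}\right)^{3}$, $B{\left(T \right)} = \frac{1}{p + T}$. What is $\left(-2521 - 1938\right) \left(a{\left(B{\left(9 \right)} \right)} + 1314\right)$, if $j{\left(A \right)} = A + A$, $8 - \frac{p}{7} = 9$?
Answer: $-6416501$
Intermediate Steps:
$p = -7$ ($p = 56 - 63 = -7$)
$j{\left(A \right)} = 2 A$
$B{\left(T \right)} = \frac{1}{-7 + T}$
$a{\left(C \right)} = 125$ ($a{\left(C \right)} = \left(3 + 2 \cdot 1\right)^{3} = \left(3 + 2\right)^{3} = 5^{3} = 125$)
$\left(-2521 - 1938\right) \left(a{\left(B{\left(9 \right)} \right)} + 1314\right) = \left(-2521 - 1938\right) \left(125 + 1314\right) = \left(-4459\right) 1439 = -6416501$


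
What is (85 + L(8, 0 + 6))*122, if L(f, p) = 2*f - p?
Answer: 11590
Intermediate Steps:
L(f, p) = -p + 2*f
(85 + L(8, 0 + 6))*122 = (85 + (-(0 + 6) + 2*8))*122 = (85 + (-1*6 + 16))*122 = (85 + (-6 + 16))*122 = (85 + 10)*122 = 95*122 = 11590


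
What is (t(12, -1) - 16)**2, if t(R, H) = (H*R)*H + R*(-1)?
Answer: 256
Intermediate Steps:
t(R, H) = -R + R*H**2 (t(R, H) = R*H**2 - R = -R + R*H**2)
(t(12, -1) - 16)**2 = (12*(-1 + (-1)**2) - 16)**2 = (12*(-1 + 1) - 16)**2 = (12*0 - 16)**2 = (0 - 16)**2 = (-16)**2 = 256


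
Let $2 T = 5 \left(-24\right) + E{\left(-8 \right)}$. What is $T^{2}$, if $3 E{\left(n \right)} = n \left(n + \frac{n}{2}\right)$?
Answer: $1936$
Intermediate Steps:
$E{\left(n \right)} = \frac{n^{2}}{2}$ ($E{\left(n \right)} = \frac{n \left(n + \frac{n}{2}\right)}{3} = \frac{n \frac{3 n}{2}}{3} = \frac{\frac{3}{2} n^{2}}{3} = \frac{n^{2}}{2}$)
$T = -44$ ($T = \frac{5 \left(-24\right) + \frac{\left(-8\right)^{2}}{2}}{2} = \frac{-120 + \frac{1}{2} \cdot 64}{2} = \frac{-120 + 32}{2} = \frac{1}{2} \left(-88\right) = -44$)
$T^{2} = \left(-44\right)^{2} = 1936$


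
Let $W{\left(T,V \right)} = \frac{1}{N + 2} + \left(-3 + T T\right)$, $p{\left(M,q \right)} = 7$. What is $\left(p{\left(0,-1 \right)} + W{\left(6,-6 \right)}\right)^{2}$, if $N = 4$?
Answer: $\frac{58081}{36} \approx 1613.4$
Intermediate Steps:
$W{\left(T,V \right)} = - \frac{17}{6} + T^{2}$ ($W{\left(T,V \right)} = \frac{1}{4 + 2} + \left(-3 + T T\right) = \frac{1}{6} + \left(-3 + T^{2}\right) = - \frac{17}{6} + T^{2}$)
$\left(p{\left(0,-1 \right)} + W{\left(6,-6 \right)}\right)^{2} = \left(7 - \left(\frac{17}{6} - 6^{2}\right)\right)^{2} = \left(7 + \left(- \frac{17}{6} + 36\right)\right)^{2} = \left(7 + \frac{199}{6}\right)^{2} = \left(\frac{241}{6}\right)^{2} = \frac{58081}{36}$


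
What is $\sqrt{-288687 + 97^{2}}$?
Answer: $i \sqrt{279278} \approx 528.47 i$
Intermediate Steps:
$\sqrt{-288687 + 97^{2}} = \sqrt{-288687 + 9409} = \sqrt{-279278} = i \sqrt{279278}$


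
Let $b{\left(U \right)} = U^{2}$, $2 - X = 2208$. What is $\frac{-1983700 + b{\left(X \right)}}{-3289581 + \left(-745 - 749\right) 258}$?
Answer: $- \frac{320304}{408337} \approx -0.78441$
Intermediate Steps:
$X = -2206$ ($X = 2 - 2208 = -2206$)
$\frac{-1983700 + b{\left(X \right)}}{-3289581 + \left(-745 - 749\right) 258} = \frac{-1983700 + \left(-2206\right)^{2}}{-3289581 + \left(-745 - 749\right) 258} = \frac{-1983700 + 4866436}{-3289581 - 385452} = \frac{2882736}{-3289581 - 385452} = \frac{2882736}{-3675033} = 2882736 \left(- \frac{1}{3675033}\right) = - \frac{320304}{408337}$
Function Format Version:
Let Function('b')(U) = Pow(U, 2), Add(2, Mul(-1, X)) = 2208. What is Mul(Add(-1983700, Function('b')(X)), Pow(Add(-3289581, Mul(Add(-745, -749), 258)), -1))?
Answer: Rational(-320304, 408337) ≈ -0.78441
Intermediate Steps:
X = -2206 (X = Add(2, Mul(-1, 2208)) = Add(2, -2208) = -2206)
Mul(Add(-1983700, Function('b')(X)), Pow(Add(-3289581, Mul(Add(-745, -749), 258)), -1)) = Mul(Add(-1983700, Pow(-2206, 2)), Pow(Add(-3289581, Mul(Add(-745, -749), 258)), -1)) = Mul(Add(-1983700, 4866436), Pow(Add(-3289581, Mul(-1494, 258)), -1)) = Mul(2882736, Pow(Add(-3289581, -385452), -1)) = Mul(2882736, Pow(-3675033, -1)) = Mul(2882736, Rational(-1, 3675033)) = Rational(-320304, 408337)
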